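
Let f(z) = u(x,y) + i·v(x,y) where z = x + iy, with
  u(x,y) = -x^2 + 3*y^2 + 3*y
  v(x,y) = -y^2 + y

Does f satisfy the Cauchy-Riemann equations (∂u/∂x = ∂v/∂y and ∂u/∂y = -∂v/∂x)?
∂u/∂x = -2*x
∂v/∂y = 1 - 2*y
∂u/∂y = 6*y + 3
∂v/∂x = 0
∂u/∂x ≠ ∂v/∂y and ∂u/∂y ≠ -∂v/∂x; the Cauchy-Riemann equations are not satisfied, so f is not analytic.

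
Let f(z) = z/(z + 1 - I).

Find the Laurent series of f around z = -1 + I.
(-1 + I)/(z + 1 - I) + 1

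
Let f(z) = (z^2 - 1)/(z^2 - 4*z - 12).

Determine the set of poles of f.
The singularities of f are the zeros of the denominator. Factoring,
  z^2 - 4*z - 12 = (z + 2)*(z - 6)
so the candidates are z = -2, z = 6.

Check the numerator P(z) = z^2 - 1 at each one:
  P(-2) = 3 ≠ 0, so z = -2 is a (simple) pole.
  P(6) = 35 ≠ 0, so z = 6 is a (simple) pole.

Poles of f: {-2, 6}

Final answer: {-2, 6}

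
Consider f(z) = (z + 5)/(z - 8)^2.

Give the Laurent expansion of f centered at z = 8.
Put w = z - (8), i.e. z = w + 8. The denominator is w^2, so it suffices to rewrite the numerator in powers of w.

P(z) = z + 5
P(w + 8) = 13 + w

Dividing each term by w^2:
  f = 13/w^2 + 1/w

Substituting back w = z - 8:
  f(z) = 13/(z - 8)^2 + 1/(z - 8)

The series is finite because the numerator is a polynomial; the negative powers form the principal part, and the coefficient of 1/(z - 8) gives Res(f, 8) = 1.

Final answer: 13/(z - 8)^2 + 1/(z - 8)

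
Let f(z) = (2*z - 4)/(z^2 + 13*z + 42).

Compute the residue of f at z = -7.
18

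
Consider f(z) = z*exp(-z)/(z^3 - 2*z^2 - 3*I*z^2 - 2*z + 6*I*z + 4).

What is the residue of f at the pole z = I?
(2/5 + I/5)*exp(-I)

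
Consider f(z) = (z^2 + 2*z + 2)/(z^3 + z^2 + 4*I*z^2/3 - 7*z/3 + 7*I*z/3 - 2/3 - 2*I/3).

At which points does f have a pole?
{-2, -I/3, 1 - I}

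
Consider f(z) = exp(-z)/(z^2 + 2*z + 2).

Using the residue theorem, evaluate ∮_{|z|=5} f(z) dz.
By the residue theorem, ∮_C f(z) dz = 2πi · (sum of the residues of f at the poles inside |z| = 5).

The denominator factors as (z + 1 - I)*(z + 1 + I), so the singularities of f are simple poles at z = -1 + I, z = -1 - I.
  |-1 + I|² = 2 < 25 = 5², so this pole is inside the contour.
  |-1 - I|² = 2 < 25 = 5², so this pole is inside the contour.

With P(z) = exp(-z) and Q(z) = z^2 + 2*z + 2, each pole is simple, so Res(f, z₀) = P(z₀)/Q'(z₀) with Q'(z) = 2*z + 2.
  Res(f, -1 + I) = P(-1 + I)/Q'(-1 + I) = (exp(1 - I))/(2*I) = -I*exp(1 - I)/2
  Res(f, -1 - I) = P(-1 - I)/Q'(-1 - I) = (exp(1 + I))/(-2*I) = I*exp(1 + I)/2

Sum of residues inside C: -I*exp(1 - I)/2 + I*exp(1 + I)/2
∮_C f(z) dz = 2πi · (-I*exp(1 - I)/2 + I*exp(1 + I)/2) = -pi*exp(1 + I) + pi*exp(1 - I)

Final answer: -pi*exp(1 + I) + pi*exp(1 - I)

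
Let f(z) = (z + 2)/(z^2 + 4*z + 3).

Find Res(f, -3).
1/2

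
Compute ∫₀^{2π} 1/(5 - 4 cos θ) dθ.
2*pi/3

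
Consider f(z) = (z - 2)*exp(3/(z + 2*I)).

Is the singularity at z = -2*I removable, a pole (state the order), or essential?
essential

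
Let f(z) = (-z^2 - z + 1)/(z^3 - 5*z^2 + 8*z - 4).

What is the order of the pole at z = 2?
Factor the denominator:
  z^3 - 5*z^2 + 8*z - 4 = (z - 2)^2*(z - 1)

The numerator P(z) = -z^2 - z + 1 has P(2) = -5 ≠ 0, so no factor of (z - 2) cancels.
Near z = 2 we can therefore write f(z) = g(z)/(z - 2)^2 with g analytic at 2 and g(2) ≠ 0 (g is the numerator divided by the remaining denominator factors).

Hence z = 2 is a pole of order 2.

Final answer: 2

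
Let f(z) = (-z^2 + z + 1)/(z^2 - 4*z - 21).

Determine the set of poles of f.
The singularities of f are the zeros of the denominator. Factoring,
  z^2 - 4*z - 21 = (z + 3)*(z - 7)
so the candidates are z = -3, z = 7.

Check the numerator P(z) = -z^2 + z + 1 at each one:
  P(-3) = -11 ≠ 0, so z = -3 is a (simple) pole.
  P(7) = -41 ≠ 0, so z = 7 is a (simple) pole.

Poles of f: {-3, 7}

Final answer: {-3, 7}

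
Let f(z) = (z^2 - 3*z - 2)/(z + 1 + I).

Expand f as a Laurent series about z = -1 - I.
Put w = z - (-1 - I), i.e. z = w - 1 - I. The denominator is w, so it suffices to rewrite the numerator in powers of w.

P(z) = z^2 - 3*z - 2
P(w - 1 - I) = 1 + 5*I + (-5 - 2*I)*w + w^2

Dividing each term by w:
  f = (1 + 5*I)/w - 5 - 2*I + w

Substituting back w = z + 1 + I:
  f(z) = (1 + 5*I)/(z + 1 + I) - 5 - 2*I + (z + 1 + I)

The series is finite because the numerator is a polynomial; the negative powers form the principal part, and the coefficient of 1/(z + 1 + I) gives Res(f, -1 - I) = 1 + 5*I.

Final answer: (1 + 5*I)/(z + 1 + I) - 5 - 2*I + (z + 1 + I)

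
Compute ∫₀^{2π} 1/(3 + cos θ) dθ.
Let J = ∫₀^{2π} dθ/(3 + cos θ).
Put z = e^{iθ}: then cos θ = (z + 1/z)/2, dθ = dz/(iz), and z runs once counterclockwise around |z| = 1:
  J = ∮_{|z|=1} 1/(3 + (z + 1/z)/2) · dz/(iz) = (2/i) ∮_{|z|=1} dz/(z^2 + 6*z + 1).
The roots of z^2 + 6*z + 1 are z = (-3 ± sqrt(3^2 - 1^2)), with sqrt(8) = 2*sqrt(2); their product is 1, so only z₊ = -3 + 2*sqrt(2) lies inside the unit circle (z₋ = -3 - 2*sqrt(2) lies outside).
z₊ is a simple zero of q(z) = z^2 + 6*z + 1, so Res(1/q, z₊) = 1/q'(z₊) with q'(z) = 2*z + 6; and q'(z₊) = (z₊ - z₋) = 4*sqrt(2).
Therefore J = (2/i) · 2πi · 1/(4*sqrt(2)) = 2*pi/(2*sqrt(2)) = sqrt(2)*pi/2

Final answer: sqrt(2)*pi/2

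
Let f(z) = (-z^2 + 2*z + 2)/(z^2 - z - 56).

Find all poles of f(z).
The singularities of f are the zeros of the denominator. Factoring,
  z^2 - z - 56 = (z + 7)*(z - 8)
so the candidates are z = -7, z = 8.

Check the numerator P(z) = -z^2 + 2*z + 2 at each one:
  P(-7) = -61 ≠ 0, so z = -7 is a (simple) pole.
  P(8) = -46 ≠ 0, so z = 8 is a (simple) pole.

Poles of f: {-7, 8}

Final answer: {-7, 8}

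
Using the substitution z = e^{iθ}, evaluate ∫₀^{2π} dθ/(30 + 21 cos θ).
2*sqrt(51)*pi/153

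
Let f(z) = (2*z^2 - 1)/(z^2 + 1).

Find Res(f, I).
Write f(z) = P(z)/Q(z) with P(z) = 2*z^2 - 1 and Q(z) = z^2 + 1.
The denominator factors as Q(z) = (z + I)*(z - I), so z = I is a simple zero of Q and P is analytic there; z = I is therefore a simple pole and
  Res(f, z₀) = P(z₀)/Q'(z₀).

Q'(z) = 2*z, so Q'(I) = 2*I.
P(I) = -3.

Res(f, I) = (-3)/(2*I) = 3*I/2

Final answer: 3*I/2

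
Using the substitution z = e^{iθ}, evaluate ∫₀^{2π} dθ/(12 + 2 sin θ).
Call the integral J. The integrand is 2π-periodic and we integrate over a full period, so shifting θ does not change the value (θ → θ + π/2 turns sin θ into cos θ). Hence
  J = ∫₀^{2π} dθ/(12 + 2 cos θ).
Put z = e^{iθ}: then cos θ = (z + 1/z)/2, dθ = dz/(iz), and z runs once counterclockwise around |z| = 1:
  J = ∮_{|z|=1} 1/(12 + 2*(z + 1/z)/2) · dz/(iz) = (2/i) ∮_{|z|=1} dz/(2*z^2 + 24*z + 2).
The roots of 2*z^2 + 24*z + 2 are z = (-12 ± sqrt(12^2 - 2^2))/2, with sqrt(140) = 2*sqrt(35); their product is 1, so only z₊ = -6 + sqrt(35) lies inside the unit circle (z₋ = -6 - sqrt(35) lies outside).
z₊ is a simple zero of q(z) = 2*z^2 + 24*z + 2, so Res(1/q, z₊) = 1/q'(z₊) with q'(z) = 4*z + 24; and q'(z₊) = 2*(z₊ - z₋) = 4*sqrt(35).
Therefore J = (2/i) · 2πi · 1/(4*sqrt(35)) = 2*pi/(2*sqrt(35)) = sqrt(35)*pi/35

Final answer: sqrt(35)*pi/35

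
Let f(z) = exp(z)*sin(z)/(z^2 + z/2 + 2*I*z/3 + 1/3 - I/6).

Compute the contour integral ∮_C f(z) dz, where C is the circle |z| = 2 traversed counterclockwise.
By the residue theorem, ∮_C f(z) dz = 2πi · (sum of the residues of f at the poles inside |z| = 2).

The denominator factors as (z - I/3)*(z + 1/2 + I), so the singularities of f are simple poles at z = I/3, z = -1/2 - I.
  |I/3|² = 1/9 < 4 = 2², so this pole is inside the contour.
  |-1/2 - I|² = 5/4 < 4 = 2², so this pole is inside the contour.

With P(z) = exp(z)*sin(z) and Q(z) = z^2 + z/2 + 2*I*z/3 + 1/3 - I/6, each pole is simple, so Res(f, z₀) = P(z₀)/Q'(z₀) with Q'(z) = 2*z + 1/2 + 2*I/3.
  Res(f, I/3) = P(I/3)/Q'(I/3) = (I*exp(I/3)*sinh(1/3))/(1/2 + 4*I/3) = (48/73 + 18*I/73)*exp(I/3)*sinh(1/3)
  Res(f, -1/2 - I) = P(-1/2 - I)/Q'(-1/2 - I) = (-exp(-1/2 - I)*sin(1/2 + I))/(-1/2 - 4*I/3) = (18/73 - 48*I/73)*exp(-1/2 - I)*sin(1/2 + I)

Sum of residues inside C: (18/73 - 48*I/73)*exp(-1/2 - I)*sin(1/2 + I) + (48/73 + 18*I/73)*exp(I/3)*sinh(1/3)
∮_C f(z) dz = 2πi · ((18/73 - 48*I/73)*exp(-1/2 - I)*sin(1/2 + I) + (48/73 + 18*I/73)*exp(I/3)*sinh(1/3)) = pi*(96/73 + 36*I/73)*exp(-1/2 - I)*sin(1/2 + I) + pi*(-36/73 + 96*I/73)*exp(I/3)*sinh(1/3)

Final answer: pi*(96/73 + 36*I/73)*exp(-1/2 - I)*sin(1/2 + I) + pi*(-36/73 + 96*I/73)*exp(I/3)*sinh(1/3)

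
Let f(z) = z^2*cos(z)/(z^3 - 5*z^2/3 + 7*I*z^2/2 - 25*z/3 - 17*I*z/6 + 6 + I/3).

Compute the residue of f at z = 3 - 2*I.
(6744/8585 - 2598*I/8585)*cos(3 - 2*I)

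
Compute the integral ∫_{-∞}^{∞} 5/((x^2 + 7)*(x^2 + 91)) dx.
Let f(z) = 5/((z^2 + 7)*(z^2 + 91)). The denominator has no real zeros and deg Q - deg P = 4 ≥ 2, so the integral of f over the upper semicircle |z| = R tends to 0 as R → ∞. Closing the contour in the upper half-plane,
  ∫_{-∞}^{∞} f(x) dx = 2πi · Σ Res(f, z_k)  over the poles with Im z_k > 0.

Zeros of the denominator: z^2 + 7 = 0 gives z = ±sqrt(7)*I; z^2 + 91 = 0 gives z = ±sqrt(91)*I.
Upper half-plane: z = sqrt(7)*I, z = sqrt(91)*I (simple).

Each pole is a simple zero of Q(z) = z^4 + 98*z^2 + 637, so Res(f, z₀) = P(z₀)/Q'(z₀) with P(z) = 5, Q'(z) = 4*z^3 + 196*z:
  Res(f, sqrt(7)*I) = (5)/(168*sqrt(7)*I) = -5*sqrt(7)*I/1176
  Res(f, sqrt(91)*I) = (5)/(-168*sqrt(91)*I) = 5*sqrt(91)*I/15288

Sum of residues: 5*I*(-13*sqrt(7) + sqrt(91))/15288
∫_{-∞}^{∞} f(x) dx = 2πi · (5*I*(-13*sqrt(7) + sqrt(91))/15288) = 5*pi*(-sqrt(91) + 13*sqrt(7))/7644

Final answer: 5*pi*(-sqrt(91) + 13*sqrt(7))/7644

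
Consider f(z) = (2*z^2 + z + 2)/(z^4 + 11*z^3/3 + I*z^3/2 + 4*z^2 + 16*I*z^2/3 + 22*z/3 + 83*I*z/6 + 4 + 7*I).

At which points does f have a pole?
The singularities of f are the zeros of the denominator. Factoring,
  z^4 + 11*z^3/3 + I*z^3/2 + 4*z^2 + 16*I*z^2/3 + 22*z/3 + 83*I*z/6 + 4 + 7*I = (z + 1 - 3*I/2)*(z + 3)*(z - 1 + 2*I)*(z + 2/3)
so the candidates are z = -1 + 3*I/2, z = -3, z = 1 - 2*I, z = -2/3.

Check the numerator P(z) = 2*z^2 + z + 2 at each one:
  P(-1 + 3*I/2) = -3/2 - 9*I/2 ≠ 0, so z = -1 + 3*I/2 is a (simple) pole.
  P(-3) = 17 ≠ 0, so z = -3 is a (simple) pole.
  P(1 - 2*I) = -3 - 10*I ≠ 0, so z = 1 - 2*I is a (simple) pole.
  P(-2/3) = 20/9 ≠ 0, so z = -2/3 is a (simple) pole.

Poles of f: {-3, -1 + 3*I/2, -2/3, 1 - 2*I}

Final answer: {-3, -1 + 3*I/2, -2/3, 1 - 2*I}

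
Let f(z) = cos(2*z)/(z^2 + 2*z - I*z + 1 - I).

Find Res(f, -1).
Write f(z) = P(z)/Q(z) with P(z) = cos(2*z) and Q(z) = z^2 + 2*z - I*z + 1 - I.
The denominator factors as Q(z) = (z + 1 - I)*(z + 1), so z = -1 is a simple zero of Q and P is analytic there; z = -1 is therefore a simple pole and
  Res(f, z₀) = P(z₀)/Q'(z₀).

Q'(z) = 2*z + 2 - I, so Q'(-1) = -I.
P(-1) = cos(2).

Res(f, -1) = (cos(2))/(-I) = I*cos(2)

Final answer: I*cos(2)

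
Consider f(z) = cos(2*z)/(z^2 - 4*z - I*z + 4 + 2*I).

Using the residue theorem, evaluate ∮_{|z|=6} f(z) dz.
By the residue theorem, ∮_C f(z) dz = 2πi · (sum of the residues of f at the poles inside |z| = 6).

The denominator factors as (z - 2 - I)*(z - 2), so the singularities of f are simple poles at z = 2 + I, z = 2.
  |2 + I|² = 5 < 36 = 6², so this pole is inside the contour.
  |2|² = 4 < 36 = 6², so this pole is inside the contour.

With P(z) = cos(2*z) and Q(z) = z^2 - 4*z - I*z + 4 + 2*I, each pole is simple, so Res(f, z₀) = P(z₀)/Q'(z₀) with Q'(z) = 2*z - 4 - I.
  Res(f, 2 + I) = P(2 + I)/Q'(2 + I) = (cos(4 + 2*I))/(I) = -I*cos(4 + 2*I)
  Res(f, 2) = P(2)/Q'(2) = (cos(4))/(-I) = I*cos(4)

Sum of residues inside C: I*cos(4) - I*cos(4 + 2*I)
∮_C f(z) dz = 2πi · (I*cos(4) - I*cos(4 + 2*I)) = -2*pi*cos(4) + 2*pi*cos(4 + 2*I)

Final answer: -2*pi*cos(4) + 2*pi*cos(4 + 2*I)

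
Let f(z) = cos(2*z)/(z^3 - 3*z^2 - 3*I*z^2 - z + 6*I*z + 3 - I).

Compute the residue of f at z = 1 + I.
Write f(z) = P(z)/Q(z) with P(z) = cos(2*z) and Q(z) = z^3 - 3*z^2 - 3*I*z^2 - z + 6*I*z + 3 - I.
The denominator factors as Q(z) = (z - 2 - I)*(z - 1 - I)*(z - I), so z = 1 + I is a simple zero of Q and P is analytic there; z = 1 + I is therefore a simple pole and
  Res(f, z₀) = P(z₀)/Q'(z₀).

Q'(z) = 3*z^2 - 6*z - 6*I*z - 1 + 6*I, so Q'(1 + I) = -1.
P(1 + I) = cos(2 + 2*I).

Res(f, 1 + I) = (cos(2 + 2*I))/(-1) = -cos(2 + 2*I)

Final answer: -cos(2 + 2*I)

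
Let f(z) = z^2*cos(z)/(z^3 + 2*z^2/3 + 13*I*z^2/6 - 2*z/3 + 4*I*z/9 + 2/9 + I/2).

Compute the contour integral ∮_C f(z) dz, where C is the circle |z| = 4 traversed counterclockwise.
By the residue theorem, ∮_C f(z) dz = 2πi · (sum of the residues of f at the poles inside |z| = 4).

The denominator factors as (z + I)*(z + 2/3 + 3*I/2)*(z - I/3), so the singularities of f are simple poles at z = -I, z = -2/3 - 3*I/2, z = I/3.
  |-I|² = 1 < 16 = 4², so this pole is inside the contour.
  |-2/3 - 3*I/2|² = 97/36 < 16 = 4², so this pole is inside the contour.
  |I/3|² = 1/9 < 16 = 4², so this pole is inside the contour.

With P(z) = z^2*cos(z) and Q(z) = z^3 + 2*z^2/3 + 13*I*z^2/6 - 2*z/3 + 4*I*z/9 + 2/9 + I/2, each pole is simple, so Res(f, z₀) = P(z₀)/Q'(z₀) with Q'(z) = 3*z^2 + 4*z/3 + 13*I*z/3 - 2/3 + 4*I/9.
  Res(f, -I) = P(-I)/Q'(-I) = (-cosh(1))/(2/3 - 8*I/9) = (-27/50 - 18*I/25)*cosh(1)
  Res(f, -2/3 - 3*I/2) = P(-2/3 - 3*I/2)/Q'(-2/3 - 3*I/2) = ((-65/36 + 2*I)*cos(2/3 + 3*I/2))/(-17/36 + 14*I/9) = (5137/3425 + 2416*I/3425)*cos(2/3 + 3*I/2)
  Res(f, I/3) = P(I/3)/Q'(I/3) = (-cosh(1/3)/9)/(-22/9 + 8*I/9) = (11/274 + 2*I/137)*cosh(1/3)

Sum of residues inside C: (-27/50 - 18*I/25)*cosh(1) + (5137/3425 + 2416*I/3425)*cos(2/3 + 3*I/2) + (11/274 + 2*I/137)*cosh(1/3)
∮_C f(z) dz = 2πi · ((-27/50 - 18*I/25)*cosh(1) + (5137/3425 + 2416*I/3425)*cos(2/3 + 3*I/2) + (11/274 + 2*I/137)*cosh(1/3)) = pi*(36/25 - 27*I/25)*cosh(1) + pi*(-4/137 + 11*I/137)*cosh(1/3) + pi*(-4832/3425 + 10274*I/3425)*cos(2/3 + 3*I/2)

Final answer: pi*(36/25 - 27*I/25)*cosh(1) + pi*(-4/137 + 11*I/137)*cosh(1/3) + pi*(-4832/3425 + 10274*I/3425)*cos(2/3 + 3*I/2)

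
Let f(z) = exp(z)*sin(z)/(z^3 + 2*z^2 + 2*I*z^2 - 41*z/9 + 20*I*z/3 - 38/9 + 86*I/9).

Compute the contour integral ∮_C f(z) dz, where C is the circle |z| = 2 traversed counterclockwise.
By the residue theorem, ∮_C f(z) dz = 2πi · (sum of the residues of f at the poles inside |z| = 2).

The denominator factors as (z + 1 - 2*I/3)*(z + 3 + 2*I/3)*(z - 2 + 2*I), so the singularities of f are simple poles at z = -1 + 2*I/3, z = -3 - 2*I/3, z = 2 - 2*I.
  |-1 + 2*I/3|² = 13/9 < 4 = 2², so this pole is inside the contour.
  |-3 - 2*I/3|² = 85/9 > 4 = 2², so this pole is outside the contour.
  |2 - 2*I|² = 8 > 4 = 2², so this pole is outside the contour.

With P(z) = exp(z)*sin(z) and Q(z) = z^3 + 2*z^2 + 2*I*z^2 - 41*z/9 + 20*I*z/3 - 38/9 + 86*I/9, each pole is simple, so Res(f, z₀) = P(z₀)/Q'(z₀) with Q'(z) = 3*z^2 + 4*z + 4*I*z - 41/9 + 20*I/3.
  Res(f, -1 + 2*I/3) = P(-1 + 2*I/3)/Q'(-1 + 2*I/3) = (-exp(-1 + 2*I/3)*sin(1 - 2*I/3))/(-86/9 + 4*I/3) = (387/3770 + 27*I/1885)*exp(-1 + 2*I/3)*sin(1 - 2*I/3)

∮_C f(z) dz = 2πi · ((387/3770 + 27*I/1885)*exp(-1 + 2*I/3)*sin(1 - 2*I/3)) = pi*(-54/1885 + 387*I/1885)*exp(-1 + 2*I/3)*sin(1 - 2*I/3)

Final answer: pi*(-54/1885 + 387*I/1885)*exp(-1 + 2*I/3)*sin(1 - 2*I/3)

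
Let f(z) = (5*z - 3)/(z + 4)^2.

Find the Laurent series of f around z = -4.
Put w = z - (-4), i.e. z = w - 4. The denominator is w^2, so it suffices to rewrite the numerator in powers of w.

P(z) = 5*z - 3
P(w - 4) = -23 + 5*w

Dividing each term by w^2:
  f = -23/w^2 + 5/w

Substituting back w = z + 4:
  f(z) = -23/(z + 4)^2 + 5/(z + 4)

The series is finite because the numerator is a polynomial; the negative powers form the principal part, and the coefficient of 1/(z + 4) gives Res(f, -4) = 5.

Final answer: -23/(z + 4)^2 + 5/(z + 4)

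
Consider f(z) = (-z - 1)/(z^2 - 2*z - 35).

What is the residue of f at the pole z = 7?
Write f(z) = P(z)/Q(z) with P(z) = -z - 1 and Q(z) = z^2 - 2*z - 35.
The denominator factors as Q(z) = (z - 7)*(z + 5), so z = 7 is a simple zero of Q and P is analytic there; z = 7 is therefore a simple pole and
  Res(f, z₀) = P(z₀)/Q'(z₀).

Q'(z) = 2*z - 2, so Q'(7) = 12.
P(7) = -8.

Res(f, 7) = (-8)/(12) = -2/3

Final answer: -2/3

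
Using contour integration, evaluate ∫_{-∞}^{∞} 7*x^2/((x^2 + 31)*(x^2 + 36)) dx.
Let f(z) = 7*z^2/((z^2 + 31)*(z^2 + 36)). The denominator has no real zeros and deg Q - deg P = 2 ≥ 2, so the integral of f over the upper semicircle |z| = R tends to 0 as R → ∞. Closing the contour in the upper half-plane,
  ∫_{-∞}^{∞} f(x) dx = 2πi · Σ Res(f, z_k)  over the poles with Im z_k > 0.

Zeros of the denominator: z^2 + 31 = 0 gives z = ±sqrt(31)*I; z^2 + 36 = 0 gives z = ±6*I.
Upper half-plane: z = 6*I, z = sqrt(31)*I (simple).

Each pole is a simple zero of Q(z) = z^4 + 67*z^2 + 1116, so Res(f, z₀) = P(z₀)/Q'(z₀) with P(z) = 7*z^2, Q'(z) = 4*z^3 + 134*z:
  Res(f, 6*I) = (-252)/(-60*I) = -21*I/5
  Res(f, sqrt(31)*I) = (-217)/(10*sqrt(31)*I) = 7*sqrt(31)*I/10

Sum of residues: 7*I*(-6 + sqrt(31))/10
∫_{-∞}^{∞} f(x) dx = 2πi · (7*I*(-6 + sqrt(31))/10) = 7*pi*(6 - sqrt(31))/5

Final answer: 7*pi*(6 - sqrt(31))/5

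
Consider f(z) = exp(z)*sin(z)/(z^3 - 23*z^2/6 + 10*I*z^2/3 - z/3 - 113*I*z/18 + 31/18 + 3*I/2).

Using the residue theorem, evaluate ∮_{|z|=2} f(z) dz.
By the residue theorem, ∮_C f(z) dz = 2πi · (sum of the residues of f at the poles inside |z| = 2).

The denominator factors as (z - 1/2 + I/3)*(z - 3 + 2*I)*(z - 1/3 + I), so the singularities of f are simple poles at z = 1/2 - I/3, z = 3 - 2*I, z = 1/3 - I.
  |1/2 - I/3|² = 13/36 < 4 = 2², so this pole is inside the contour.
  |3 - 2*I|² = 13 > 4 = 2², so this pole is outside the contour.
  |1/3 - I|² = 10/9 < 4 = 2², so this pole is inside the contour.

With P(z) = exp(z)*sin(z) and Q(z) = z^3 - 23*z^2/6 + 10*I*z^2/3 - z/3 - 113*I*z/18 + 31/18 + 3*I/2, each pole is simple, so Res(f, z₀) = P(z₀)/Q'(z₀) with Q'(z) = 3*z^2 - 23*z/3 + 20*I*z/3 - 1/3 - 113*I/18.
  Res(f, 1/2 - I/3) = P(1/2 - I/3)/Q'(1/2 - I/3) = (exp(1/2 - I/3)*sin(1/2 - I/3))/(-55/36 - 25*I/18) = (-396/1105 + 72*I/221)*exp(1/2 - I/3)*sin(1/2 - I/3)
  Res(f, 1/3 - I) = P(1/3 - I)/Q'(1/3 - I) = (exp(1/3 - I)*sin(1/3 - I))/(10/9 + 29*I/18) = (360/1241 - 522*I/1241)*exp(1/3 - I)*sin(1/3 - I)

Sum of residues inside C: (360/1241 - 522*I/1241)*exp(1/3 - I)*sin(1/3 - I) + (-396/1105 + 72*I/221)*exp(1/2 - I/3)*sin(1/2 - I/3)
∮_C f(z) dz = 2πi · ((360/1241 - 522*I/1241)*exp(1/3 - I)*sin(1/3 - I) + (-396/1105 + 72*I/221)*exp(1/2 - I/3)*sin(1/2 - I/3)) = pi*(1044/1241 + 720*I/1241)*exp(1/3 - I)*sin(1/3 - I) + pi*(-144/221 - 792*I/1105)*exp(1/2 - I/3)*sin(1/2 - I/3)

Final answer: pi*(1044/1241 + 720*I/1241)*exp(1/3 - I)*sin(1/3 - I) + pi*(-144/221 - 792*I/1105)*exp(1/2 - I/3)*sin(1/2 - I/3)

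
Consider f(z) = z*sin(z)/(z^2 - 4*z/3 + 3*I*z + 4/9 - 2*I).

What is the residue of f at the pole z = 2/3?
Write f(z) = P(z)/Q(z) with P(z) = z*sin(z) and Q(z) = z^2 - 4*z/3 + 3*I*z + 4/9 - 2*I.
The denominator factors as Q(z) = (z - 2/3)*(z - 2/3 + 3*I), so z = 2/3 is a simple zero of Q and P is analytic there; z = 2/3 is therefore a simple pole and
  Res(f, z₀) = P(z₀)/Q'(z₀).

Q'(z) = 2*z - 4/3 + 3*I, so Q'(2/3) = 3*I.
P(2/3) = 2*sin(2/3)/3.

Res(f, 2/3) = (2*sin(2/3)/3)/(3*I) = -2*I*sin(2/3)/9

Final answer: -2*I*sin(2/3)/9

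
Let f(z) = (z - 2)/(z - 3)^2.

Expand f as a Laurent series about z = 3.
1/(z - 3)^2 + 1/(z - 3)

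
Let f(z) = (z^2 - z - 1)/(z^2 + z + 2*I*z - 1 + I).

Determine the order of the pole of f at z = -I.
Factor the denominator:
  z^2 + z + 2*I*z - 1 + I = (z + I)*(z + 1 + I)

The numerator P(z) = z^2 - z - 1 has P(-I) = -2 + I ≠ 0, so no factor of (z + I) cancels.
Near z = -I we can therefore write f(z) = g(z)/(z + I) with g analytic at -I and g(-I) ≠ 0 (g is the numerator divided by the remaining denominator factors).

Hence z = -I is a pole of order 1.

Final answer: 1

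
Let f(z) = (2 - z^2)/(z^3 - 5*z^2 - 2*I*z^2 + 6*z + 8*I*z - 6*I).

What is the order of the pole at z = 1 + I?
Factor the denominator:
  z^3 - 5*z^2 - 2*I*z^2 + 6*z + 8*I*z - 6*I = (z - 1 - I)^2*(z - 3)

The numerator P(z) = 2 - z^2 has P(1 + I) = 2 - 2*I ≠ 0, so no factor of (z - 1 - I) cancels.
Near z = 1 + I we can therefore write f(z) = g(z)/(z - 1 - I)^2 with g analytic at 1 + I and g(1 + I) ≠ 0 (g is the numerator divided by the remaining denominator factors).

Hence z = 1 + I is a pole of order 2.

Final answer: 2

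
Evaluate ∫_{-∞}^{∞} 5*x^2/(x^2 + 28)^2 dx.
Let f(z) = 5*z^2/(z^2 + 28)^2. The denominator has no real zeros and deg Q - deg P = 2 ≥ 2, so the integral of f over the upper semicircle |z| = R tends to 0 as R → ∞. Closing the contour in the upper half-plane,
  ∫_{-∞}^{∞} f(x) dx = 2πi · Σ Res(f, z_k)  over the poles with Im z_k > 0.

Zeros of the denominator: z^2 + 28 = 0 gives z = ±2*sqrt(7)*I.
Upper half-plane: z = 2*sqrt(7)*I (a pole of order 2).

Write f(z) = g(z)/(z - 2*sqrt(7)*I)^2 with g(z) = 5*z^2/(z + 2*sqrt(7)*I)^2. For a double pole, Res(f, z₀) = g'(z₀):
  g'(z) = 20*sqrt(7)*I*z/(z + 2*sqrt(7)*I)^3
  Res(f, 2*sqrt(7)*I) = g'(2*sqrt(7)*I) = -5*sqrt(7)*I/56

∫_{-∞}^{∞} f(x) dx = 2πi · (-5*sqrt(7)*I/56) = 5*sqrt(7)*pi/28

Final answer: 5*sqrt(7)*pi/28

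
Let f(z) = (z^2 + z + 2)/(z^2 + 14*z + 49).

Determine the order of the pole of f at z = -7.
2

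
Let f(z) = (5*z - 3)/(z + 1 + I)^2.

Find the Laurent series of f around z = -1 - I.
(-8 - 5*I)/(z + 1 + I)^2 + 5/(z + 1 + I)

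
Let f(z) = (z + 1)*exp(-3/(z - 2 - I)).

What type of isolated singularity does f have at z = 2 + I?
Let u = z - 2 - I. Then
  e^(-3/u) = Σ_{k≥0} (-3)^k/(k!·u^k) = 1 - 3/u + 9/(2*u^2) - 9/(2*u^3) + ...
which has infinitely many negative powers of u, so exp(-3/(z - 2 - I)) has an essential singularity at z = 2 + I.
The extra factor z + 1 is a nonzero polynomial; if the product had at most a pole at z = 2 + I, dividing by that polynomial would leave exp(-3/(z - 2 - I)) with at most a pole too — contradiction. (Equivalently, the product's Laurent series still has infinitely many negative powers.)
So the singularity is essential.

Final answer: essential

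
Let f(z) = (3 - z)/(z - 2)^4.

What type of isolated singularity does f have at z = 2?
Write f(z) = g(z)/(z - 2)^4 with g(z) = 3 - z.
g is entire and g(2) = 1 ≠ 0, so no factor of (z - 2) cancels: the Laurent expansion of f about z = 2 starts at the power -4, i.e. lim_{z→z₀} (z - z₀)^4 f(z) = 1 is finite and nonzero.
So z = 2 is a pole of order 4.

Final answer: pole of order 4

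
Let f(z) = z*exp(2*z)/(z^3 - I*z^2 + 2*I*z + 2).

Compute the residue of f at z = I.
Write f(z) = P(z)/Q(z) with P(z) = z*exp(2*z) and Q(z) = z^3 - I*z^2 + 2*I*z + 2.
The denominator factors as Q(z) = (z - I)*(z - 1 + I)*(z + 1 - I), so z = I is a simple zero of Q and P is analytic there; z = I is therefore a simple pole and
  Res(f, z₀) = P(z₀)/Q'(z₀).

Q'(z) = 3*z^2 - 2*I*z + 2*I, so Q'(I) = -1 + 2*I.
P(I) = I*exp(2*I).

Res(f, I) = (I*exp(2*I))/(-1 + 2*I) = (2/5 - I/5)*exp(2*I)

Final answer: (2/5 - I/5)*exp(2*I)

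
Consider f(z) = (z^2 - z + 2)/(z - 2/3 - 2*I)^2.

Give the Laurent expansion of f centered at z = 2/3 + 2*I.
(-20/9 + 2*I/3)/(z - 2/3 - 2*I)^2 + (1/3 + 4*I)/(z - 2/3 - 2*I) + 1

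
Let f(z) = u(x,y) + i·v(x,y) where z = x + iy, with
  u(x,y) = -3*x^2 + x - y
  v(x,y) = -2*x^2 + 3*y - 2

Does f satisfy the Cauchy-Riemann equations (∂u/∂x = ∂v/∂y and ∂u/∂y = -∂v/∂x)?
∂u/∂x = 1 - 6*x
∂v/∂y = 3
∂u/∂y = -1
∂v/∂x = -4*x
∂u/∂x ≠ ∂v/∂y and ∂u/∂y ≠ -∂v/∂x; the Cauchy-Riemann equations are not satisfied, so f is not analytic.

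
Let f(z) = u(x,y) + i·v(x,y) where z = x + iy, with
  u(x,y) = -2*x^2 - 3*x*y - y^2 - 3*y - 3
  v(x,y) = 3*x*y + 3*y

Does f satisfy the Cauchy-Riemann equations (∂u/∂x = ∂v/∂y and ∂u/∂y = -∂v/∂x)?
∂u/∂x = -4*x - 3*y
∂v/∂y = 3*x + 3
∂u/∂y = -3*x - 2*y - 3
∂v/∂x = 3*y
∂u/∂x ≠ ∂v/∂y and ∂u/∂y ≠ -∂v/∂x; the Cauchy-Riemann equations are not satisfied, so f is not analytic.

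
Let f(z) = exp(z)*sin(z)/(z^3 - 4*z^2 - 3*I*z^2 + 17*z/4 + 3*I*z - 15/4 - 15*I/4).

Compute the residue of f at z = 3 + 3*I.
Write f(z) = P(z)/Q(z) with P(z) = exp(z)*sin(z) and Q(z) = z^3 - 4*z^2 - 3*I*z^2 + 17*z/4 + 3*I*z - 15/4 - 15*I/4.
The denominator factors as Q(z) = (z - 1/2 - I)*(z - 1/2 + I)*(z - 3 - 3*I), so z = 3 + 3*I is a simple zero of Q and P is analytic there; z = 3 + 3*I is therefore a simple pole and
  Res(f, z₀) = P(z₀)/Q'(z₀).

Q'(z) = 3*z^2 - 8*z - 6*I*z + 17/4 + 3*I, so Q'(3 + 3*I) = -7/4 + 15*I.
P(3 + 3*I) = exp(3 + 3*I)*sin(3 + 3*I).

Res(f, 3 + 3*I) = (exp(3 + 3*I)*sin(3 + 3*I))/(-7/4 + 15*I) = (-28/3649 - 240*I/3649)*exp(3 + 3*I)*sin(3 + 3*I)

Final answer: (-28/3649 - 240*I/3649)*exp(3 + 3*I)*sin(3 + 3*I)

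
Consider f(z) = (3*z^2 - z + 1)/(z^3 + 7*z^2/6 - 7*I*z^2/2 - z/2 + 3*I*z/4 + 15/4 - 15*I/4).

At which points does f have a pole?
The singularities of f are the zeros of the denominator. Factoring,
  z^3 + 7*z^2/6 - 7*I*z^2/2 - z/2 + 3*I*z/4 + 15/4 - 15*I/4 = (z - 1/3 + I)*(z + 3/2 - 3*I)*(z - 3*I/2)
so the candidates are z = 1/3 - I, z = -3/2 + 3*I, z = 3*I/2.

Check the numerator P(z) = 3*z^2 - z + 1 at each one:
  P(1/3 - I) = -2 - I ≠ 0, so z = 1/3 - I is a (simple) pole.
  P(-3/2 + 3*I) = -71/4 - 30*I ≠ 0, so z = -3/2 + 3*I is a (simple) pole.
  P(3*I/2) = -23/4 - 3*I/2 ≠ 0, so z = 3*I/2 is a (simple) pole.

Poles of f: {-3/2 + 3*I, 3*I/2, 1/3 - I}

Final answer: {-3/2 + 3*I, 3*I/2, 1/3 - I}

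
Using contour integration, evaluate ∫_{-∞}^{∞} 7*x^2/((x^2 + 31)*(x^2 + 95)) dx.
7*pi*(-sqrt(31) + sqrt(95))/64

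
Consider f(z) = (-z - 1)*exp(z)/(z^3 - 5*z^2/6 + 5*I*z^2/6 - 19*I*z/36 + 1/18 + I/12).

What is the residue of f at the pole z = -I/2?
(9/13 + 45*I/13)*exp(-I/2)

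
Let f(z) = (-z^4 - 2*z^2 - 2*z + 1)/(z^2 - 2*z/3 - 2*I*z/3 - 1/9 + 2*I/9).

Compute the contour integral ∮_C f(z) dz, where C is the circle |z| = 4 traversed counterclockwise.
By the residue theorem, ∮_C f(z) dz = 2πi · (sum of the residues of f at the poles inside |z| = 4).

The denominator factors as (z - I/3)*(z - 2/3 - I/3), so the singularities of f are simple poles at z = I/3, z = 2/3 + I/3.
  |I/3|² = 1/9 < 16 = 4², so this pole is inside the contour.
  |2/3 + I/3|² = 5/9 < 16 = 4², so this pole is inside the contour.

With P(z) = -z^4 - 2*z^2 - 2*z + 1 and Q(z) = z^2 - 2*z/3 - 2*I*z/3 - 1/9 + 2*I/9, each pole is simple, so Res(f, z₀) = P(z₀)/Q'(z₀) with Q'(z) = 2*z - 2/3 - 2*I/3.
  Res(f, I/3) = P(I/3)/Q'(I/3) = (98/81 - 2*I/3)/(-2/3) = -49/27 + I
  Res(f, 2/3 + I/3) = P(2/3 + I/3)/Q'(2/3 + I/3) = (-74/81 - 50*I/27)/(2/3) = -37/27 - 25*I/9

Sum of residues inside C: -86/27 - 16*I/9
∮_C f(z) dz = 2πi · (-86/27 - 16*I/9) = pi*(32/9 - 172*I/27)

Final answer: pi*(32/9 - 172*I/27)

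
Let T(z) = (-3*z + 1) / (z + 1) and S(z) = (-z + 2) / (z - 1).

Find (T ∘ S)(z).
4*z - 7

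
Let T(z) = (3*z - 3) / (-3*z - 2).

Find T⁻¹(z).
(-2*z + 3)/(3*z + 3)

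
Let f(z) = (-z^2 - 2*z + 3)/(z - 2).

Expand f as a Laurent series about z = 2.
Put w = z - (2), i.e. z = w + 2. The denominator is w, so it suffices to rewrite the numerator in powers of w.

P(z) = -z^2 - 2*z + 3
P(w + 2) = -5 - 6*w - w^2

Dividing each term by w:
  f = -5/w - 6 - w

Substituting back w = z - 2:
  f(z) = -5/(z - 2) - 6 - (z - 2)

The series is finite because the numerator is a polynomial; the negative powers form the principal part, and the coefficient of 1/(z - 2) gives Res(f, 2) = -5.

Final answer: -5/(z - 2) - 6 - (z - 2)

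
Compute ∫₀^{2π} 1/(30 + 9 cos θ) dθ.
Let J = ∫₀^{2π} dθ/(30 + 9 cos θ).
Put z = e^{iθ}: then cos θ = (z + 1/z)/2, dθ = dz/(iz), and z runs once counterclockwise around |z| = 1:
  J = ∮_{|z|=1} 1/(30 + 9*(z + 1/z)/2) · dz/(iz) = (2/i) ∮_{|z|=1} dz/(9*z^2 + 60*z + 9).
The roots of 9*z^2 + 60*z + 9 are z = (-30 ± sqrt(30^2 - 9^2))/9, with sqrt(819) = 3*sqrt(91); their product is 1, so only z₊ = -10/3 + sqrt(91)/3 lies inside the unit circle (z₋ = -10/3 - sqrt(91)/3 lies outside).
z₊ is a simple zero of q(z) = 9*z^2 + 60*z + 9, so Res(1/q, z₊) = 1/q'(z₊) with q'(z) = 18*z + 60; and q'(z₊) = 9*(z₊ - z₋) = 6*sqrt(91).
Therefore J = (2/i) · 2πi · 1/(6*sqrt(91)) = 2*pi/(3*sqrt(91)) = 2*sqrt(91)*pi/273

Final answer: 2*sqrt(91)*pi/273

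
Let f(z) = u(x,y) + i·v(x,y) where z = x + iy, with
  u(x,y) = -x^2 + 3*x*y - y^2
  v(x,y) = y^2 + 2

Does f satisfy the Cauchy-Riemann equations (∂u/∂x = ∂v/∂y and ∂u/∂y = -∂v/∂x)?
∂u/∂x = -2*x + 3*y
∂v/∂y = 2*y
∂u/∂y = 3*x - 2*y
∂v/∂x = 0
∂u/∂x ≠ ∂v/∂y and ∂u/∂y ≠ -∂v/∂x; the Cauchy-Riemann equations are not satisfied, so f is not analytic.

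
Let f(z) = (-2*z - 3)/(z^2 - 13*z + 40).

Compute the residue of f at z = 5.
13/3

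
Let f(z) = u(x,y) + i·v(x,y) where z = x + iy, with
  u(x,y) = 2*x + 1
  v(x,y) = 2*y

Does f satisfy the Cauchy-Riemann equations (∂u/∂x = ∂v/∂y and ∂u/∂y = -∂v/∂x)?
∂u/∂x = 2
∂v/∂y = 2
∂u/∂y = 0
∂v/∂x = 0
∂u/∂x = ∂v/∂y and ∂u/∂y = -∂v/∂x hold identically; f is analytic.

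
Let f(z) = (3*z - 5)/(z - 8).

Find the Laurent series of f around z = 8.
Put w = z - (8), i.e. z = w + 8. The denominator is w, so it suffices to rewrite the numerator in powers of w.

P(z) = 3*z - 5
P(w + 8) = 19 + 3*w

Dividing each term by w:
  f = 19/w + 3

Substituting back w = z - 8:
  f(z) = 19/(z - 8) + 3

The series is finite because the numerator is a polynomial; the negative powers form the principal part, and the coefficient of 1/(z - 8) gives Res(f, 8) = 19.

Final answer: 19/(z - 8) + 3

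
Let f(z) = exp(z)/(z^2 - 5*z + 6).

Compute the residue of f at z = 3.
exp(3)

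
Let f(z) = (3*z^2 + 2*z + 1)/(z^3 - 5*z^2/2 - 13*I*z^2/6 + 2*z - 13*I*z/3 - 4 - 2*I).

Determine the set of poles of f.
The singularities of f are the zeros of the denominator. Factoring,
  z^3 - 5*z^2/2 - 13*I*z^2/6 + 2*z - 13*I*z/3 - 4 - 2*I = (z + 1/2 + 3*I/2)*(z - 2*I/3)*(z - 3 - 3*I)
so the candidates are z = -1/2 - 3*I/2, z = 2*I/3, z = 3 + 3*I.

Check the numerator P(z) = 3*z^2 + 2*z + 1 at each one:
  P(-1/2 - 3*I/2) = -6 + 3*I/2 ≠ 0, so z = -1/2 - 3*I/2 is a (simple) pole.
  P(2*I/3) = -1/3 + 4*I/3 ≠ 0, so z = 2*I/3 is a (simple) pole.
  P(3 + 3*I) = 7 + 60*I ≠ 0, so z = 3 + 3*I is a (simple) pole.

Poles of f: {-1/2 - 3*I/2, 2*I/3, 3 + 3*I}

Final answer: {-1/2 - 3*I/2, 2*I/3, 3 + 3*I}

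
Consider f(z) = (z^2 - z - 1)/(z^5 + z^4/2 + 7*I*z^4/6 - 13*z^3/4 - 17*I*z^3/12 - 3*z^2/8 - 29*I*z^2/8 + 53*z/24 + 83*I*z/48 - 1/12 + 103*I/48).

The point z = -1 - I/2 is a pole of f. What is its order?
Factor the denominator:
  z^5 + z^4/2 + 7*I*z^4/6 - 13*z^3/4 - 17*I*z^3/12 - 3*z^2/8 - 29*I*z^2/8 + 53*z/24 + 83*I*z/48 - 1/12 + 103*I/48 = (z + 1 + I/2)^3*(z - 3/2 - I/3)*(z - 1)

The numerator P(z) = z^2 - z - 1 has P(-1 - I/2) = 3/4 + 3*I/2 ≠ 0, so no factor of (z + 1 + I/2) cancels.
Near z = -1 - I/2 we can therefore write f(z) = g(z)/(z + 1 + I/2)^3 with g analytic at -1 - I/2 and g(-1 - I/2) ≠ 0 (g is the numerator divided by the remaining denominator factors).

Hence z = -1 - I/2 is a pole of order 3.

Final answer: 3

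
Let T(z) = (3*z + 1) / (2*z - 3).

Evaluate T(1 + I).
Substitute z = 1 + I:
  numerator:   3*(1 + I) + 1 = 4 + 3*I
  denominator: 2*(1 + I) - 3 = -1 + 2*I
T(1 + I) = (4 + 3*I)/(-1 + 2*I); multiplying numerator and denominator by the conjugate -1 - 2*I gives (2 - 11*I)/5 = 2/5 - 11*I/5

Final answer: 2/5 - 11*I/5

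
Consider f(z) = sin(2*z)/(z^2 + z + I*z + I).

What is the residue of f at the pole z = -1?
Write f(z) = P(z)/Q(z) with P(z) = sin(2*z) and Q(z) = z^2 + z + I*z + I.
The denominator factors as Q(z) = (z + I)*(z + 1), so z = -1 is a simple zero of Q and P is analytic there; z = -1 is therefore a simple pole and
  Res(f, z₀) = P(z₀)/Q'(z₀).

Q'(z) = 2*z + 1 + I, so Q'(-1) = -1 + I.
P(-1) = -sin(2).

Res(f, -1) = (-sin(2))/(-1 + I) = (1/2 + I/2)*sin(2)

Final answer: (1/2 + I/2)*sin(2)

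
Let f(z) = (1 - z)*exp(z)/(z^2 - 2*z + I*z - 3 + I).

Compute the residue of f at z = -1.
(-8/17 - 2*I/17)*exp(-1)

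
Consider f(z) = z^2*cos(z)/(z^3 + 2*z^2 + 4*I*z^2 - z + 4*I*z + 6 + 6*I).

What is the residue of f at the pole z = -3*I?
Write f(z) = P(z)/Q(z) with P(z) = z^2*cos(z) and Q(z) = z^3 + 2*z^2 + 4*I*z^2 - z + 4*I*z + 6 + 6*I.
The denominator factors as Q(z) = (z - I)*(z + 3*I)*(z + 2 + 2*I), so z = -3*I is a simple zero of Q and P is analytic there; z = -3*I is therefore a simple pole and
  Res(f, z₀) = P(z₀)/Q'(z₀).

Q'(z) = 3*z^2 + 4*z + 8*I*z - 1 + 4*I, so Q'(-3*I) = -4 - 8*I.
P(-3*I) = -9*cosh(3).

Res(f, -3*I) = (-9*cosh(3))/(-4 - 8*I) = (9/20 - 9*I/10)*cosh(3)

Final answer: (9/20 - 9*I/10)*cosh(3)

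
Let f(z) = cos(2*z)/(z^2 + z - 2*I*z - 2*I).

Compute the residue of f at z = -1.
Write f(z) = P(z)/Q(z) with P(z) = cos(2*z) and Q(z) = z^2 + z - 2*I*z - 2*I.
The denominator factors as Q(z) = (z - 2*I)*(z + 1), so z = -1 is a simple zero of Q and P is analytic there; z = -1 is therefore a simple pole and
  Res(f, z₀) = P(z₀)/Q'(z₀).

Q'(z) = 2*z + 1 - 2*I, so Q'(-1) = -1 - 2*I.
P(-1) = cos(2).

Res(f, -1) = (cos(2))/(-1 - 2*I) = (-1/5 + 2*I/5)*cos(2)

Final answer: (-1/5 + 2*I/5)*cos(2)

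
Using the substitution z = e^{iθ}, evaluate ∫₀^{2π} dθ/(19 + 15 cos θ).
sqrt(34)*pi/34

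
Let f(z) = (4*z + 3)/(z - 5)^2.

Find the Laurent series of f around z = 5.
23/(z - 5)^2 + 4/(z - 5)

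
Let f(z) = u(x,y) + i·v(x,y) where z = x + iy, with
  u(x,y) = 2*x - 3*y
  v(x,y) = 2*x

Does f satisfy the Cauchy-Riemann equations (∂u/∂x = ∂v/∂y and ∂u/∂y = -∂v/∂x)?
∂u/∂x = 2
∂v/∂y = 0
∂u/∂y = -3
∂v/∂x = 2
∂u/∂x ≠ ∂v/∂y and ∂u/∂y ≠ -∂v/∂x; the Cauchy-Riemann equations are not satisfied, so f is not analytic.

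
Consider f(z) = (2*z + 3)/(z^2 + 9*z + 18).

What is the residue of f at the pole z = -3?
Write f(z) = P(z)/Q(z) with P(z) = 2*z + 3 and Q(z) = z^2 + 9*z + 18.
The denominator factors as Q(z) = (z + 3)*(z + 6), so z = -3 is a simple zero of Q and P is analytic there; z = -3 is therefore a simple pole and
  Res(f, z₀) = P(z₀)/Q'(z₀).

Q'(z) = 2*z + 9, so Q'(-3) = 3.
P(-3) = -3.

Res(f, -3) = (-3)/(3) = -1

Final answer: -1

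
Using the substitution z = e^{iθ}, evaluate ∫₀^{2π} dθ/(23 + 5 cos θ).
Let J = ∫₀^{2π} dθ/(23 + 5 cos θ).
Put z = e^{iθ}: then cos θ = (z + 1/z)/2, dθ = dz/(iz), and z runs once counterclockwise around |z| = 1:
  J = ∮_{|z|=1} 1/(23 + 5*(z + 1/z)/2) · dz/(iz) = (2/i) ∮_{|z|=1} dz/(5*z^2 + 46*z + 5).
The roots of 5*z^2 + 46*z + 5 are z = (-23 ± sqrt(23^2 - 5^2))/5, with sqrt(504) = 6*sqrt(14); their product is 1, so only z₊ = -23/5 + 6*sqrt(14)/5 lies inside the unit circle (z₋ = -23/5 - 6*sqrt(14)/5 lies outside).
z₊ is a simple zero of q(z) = 5*z^2 + 46*z + 5, so Res(1/q, z₊) = 1/q'(z₊) with q'(z) = 10*z + 46; and q'(z₊) = 5*(z₊ - z₋) = 12*sqrt(14).
Therefore J = (2/i) · 2πi · 1/(12*sqrt(14)) = 2*pi/(6*sqrt(14)) = sqrt(14)*pi/42

Final answer: sqrt(14)*pi/42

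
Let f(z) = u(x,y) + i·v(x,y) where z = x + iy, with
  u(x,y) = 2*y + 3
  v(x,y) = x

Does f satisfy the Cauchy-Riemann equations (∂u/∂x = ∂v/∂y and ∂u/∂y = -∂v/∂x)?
∂u/∂x = 0
∂v/∂y = 0
∂u/∂y = 2
∂v/∂x = 1
∂u/∂y ≠ -∂v/∂x; the Cauchy-Riemann equations are not satisfied, so f is not analytic.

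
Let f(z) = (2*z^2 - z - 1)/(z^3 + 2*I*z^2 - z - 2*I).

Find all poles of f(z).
The singularities of f are the zeros of the denominator. Factoring,
  z^3 + 2*I*z^2 - z - 2*I = (z - 1)*(z + 1)*(z + 2*I)
so the candidates are z = 1, z = -1, z = -2*I.

Check the numerator P(z) = 2*z^2 - z - 1 at each one:
  P(1) = 0, so the factor (z - 1) cancels and z = 1 is only a removable singularity, not a pole.
  P(-1) = 2 ≠ 0, so z = -1 is a (simple) pole.
  P(-2*I) = -9 + 2*I ≠ 0, so z = -2*I is a (simple) pole.

Poles of f: {-1, -2*I}

Final answer: {-1, -2*I}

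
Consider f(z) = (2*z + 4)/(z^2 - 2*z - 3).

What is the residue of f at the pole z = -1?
Write f(z) = P(z)/Q(z) with P(z) = 2*z + 4 and Q(z) = z^2 - 2*z - 3.
The denominator factors as Q(z) = (z + 1)*(z - 3), so z = -1 is a simple zero of Q and P is analytic there; z = -1 is therefore a simple pole and
  Res(f, z₀) = P(z₀)/Q'(z₀).

Q'(z) = 2*z - 2, so Q'(-1) = -4.
P(-1) = 2.

Res(f, -1) = (2)/(-4) = -1/2

Final answer: -1/2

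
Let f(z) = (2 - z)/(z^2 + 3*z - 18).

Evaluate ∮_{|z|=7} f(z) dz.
By the residue theorem, ∮_C f(z) dz = 2πi · (sum of the residues of f at the poles inside |z| = 7).

The denominator factors as (z + 6)*(z - 3), so the singularities of f are simple poles at z = -6, z = 3.
  |-6|² = 36 < 49 = 7², so this pole is inside the contour.
  |3|² = 9 < 49 = 7², so this pole is inside the contour.

With P(z) = 2 - z and Q(z) = z^2 + 3*z - 18, each pole is simple, so Res(f, z₀) = P(z₀)/Q'(z₀) with Q'(z) = 2*z + 3.
  Res(f, -6) = P(-6)/Q'(-6) = (8)/(-9) = -8/9
  Res(f, 3) = P(3)/Q'(3) = (-1)/(9) = -1/9

Sum of residues inside C: -1
∮_C f(z) dz = 2πi · (-1) = -2*I*pi

Final answer: -2*I*pi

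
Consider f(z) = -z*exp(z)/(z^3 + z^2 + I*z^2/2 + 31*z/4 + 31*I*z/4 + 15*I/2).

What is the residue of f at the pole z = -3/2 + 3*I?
(264/8957 + 1242*I/8957)*exp(-3/2 + 3*I)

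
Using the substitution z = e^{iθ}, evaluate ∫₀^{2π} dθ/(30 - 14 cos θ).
Call the integral J. The integrand is 2π-periodic and we integrate over a full period, so shifting θ does not change the value (θ → θ + π flips the sign of the trig term). Hence
  J = ∫₀^{2π} dθ/(30 + 14 cos θ).
Put z = e^{iθ}: then cos θ = (z + 1/z)/2, dθ = dz/(iz), and z runs once counterclockwise around |z| = 1:
  J = ∮_{|z|=1} 1/(30 + 14*(z + 1/z)/2) · dz/(iz) = (2/i) ∮_{|z|=1} dz/(14*z^2 + 60*z + 14).
The roots of 14*z^2 + 60*z + 14 are z = (-30 ± sqrt(30^2 - 14^2))/14, with sqrt(704) = 8*sqrt(11); their product is 1, so only z₊ = -15/7 + 4*sqrt(11)/7 lies inside the unit circle (z₋ = -15/7 - 4*sqrt(11)/7 lies outside).
z₊ is a simple zero of q(z) = 14*z^2 + 60*z + 14, so Res(1/q, z₊) = 1/q'(z₊) with q'(z) = 28*z + 60; and q'(z₊) = 14*(z₊ - z₋) = 16*sqrt(11).
Therefore J = (2/i) · 2πi · 1/(16*sqrt(11)) = 2*pi/(8*sqrt(11)) = sqrt(11)*pi/44

Final answer: sqrt(11)*pi/44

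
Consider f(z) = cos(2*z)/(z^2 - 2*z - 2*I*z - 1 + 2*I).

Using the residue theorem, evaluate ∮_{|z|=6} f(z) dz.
-I*pi*cosh(2) + I*pi*cos(4 + 2*I)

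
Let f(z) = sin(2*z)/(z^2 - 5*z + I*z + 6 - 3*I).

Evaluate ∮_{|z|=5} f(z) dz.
By the residue theorem, ∮_C f(z) dz = 2πi · (sum of the residues of f at the poles inside |z| = 5).

The denominator factors as (z - 3)*(z - 2 + I), so the singularities of f are simple poles at z = 3, z = 2 - I.
  |3|² = 9 < 25 = 5², so this pole is inside the contour.
  |2 - I|² = 5 < 25 = 5², so this pole is inside the contour.

With P(z) = sin(2*z) and Q(z) = z^2 - 5*z + I*z + 6 - 3*I, each pole is simple, so Res(f, z₀) = P(z₀)/Q'(z₀) with Q'(z) = 2*z - 5 + I.
  Res(f, 3) = P(3)/Q'(3) = (sin(6))/(1 + I) = (1/2 - I/2)*sin(6)
  Res(f, 2 - I) = P(2 - I)/Q'(2 - I) = (sin(4 - 2*I))/(-1 - I) = (-1/2 + I/2)*sin(4 - 2*I)

Sum of residues inside C: (-1/2 + I/2)*sin(4 - 2*I) + (1/2 - I/2)*sin(6)
∮_C f(z) dz = 2πi · ((-1/2 + I/2)*sin(4 - 2*I) + (1/2 - I/2)*sin(6)) = pi*(1 + I)*sin(6) + pi*(-1 - I)*sin(4 - 2*I)

Final answer: pi*(1 + I)*sin(6) + pi*(-1 - I)*sin(4 - 2*I)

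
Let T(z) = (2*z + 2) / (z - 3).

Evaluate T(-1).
Substitute z = -1:
  numerator:   2*(-1) + 2 = 0
  denominator: (-1) - 3 = -4
T(-1) = (0)/(-4) = 0

Final answer: 0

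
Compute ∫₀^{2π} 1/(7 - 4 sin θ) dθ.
2*sqrt(33)*pi/33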